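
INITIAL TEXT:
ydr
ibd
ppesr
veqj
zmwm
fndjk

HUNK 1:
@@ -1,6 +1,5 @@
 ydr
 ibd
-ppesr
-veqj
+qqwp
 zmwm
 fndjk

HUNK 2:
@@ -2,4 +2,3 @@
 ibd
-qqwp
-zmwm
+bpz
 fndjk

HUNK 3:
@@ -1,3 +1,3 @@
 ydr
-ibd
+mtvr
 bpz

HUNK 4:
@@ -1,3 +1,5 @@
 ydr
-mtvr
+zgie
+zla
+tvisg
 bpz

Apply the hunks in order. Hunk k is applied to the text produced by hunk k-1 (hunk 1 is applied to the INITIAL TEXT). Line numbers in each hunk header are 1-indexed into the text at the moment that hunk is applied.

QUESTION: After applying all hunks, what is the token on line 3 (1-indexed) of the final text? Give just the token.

Answer: zla

Derivation:
Hunk 1: at line 1 remove [ppesr,veqj] add [qqwp] -> 5 lines: ydr ibd qqwp zmwm fndjk
Hunk 2: at line 2 remove [qqwp,zmwm] add [bpz] -> 4 lines: ydr ibd bpz fndjk
Hunk 3: at line 1 remove [ibd] add [mtvr] -> 4 lines: ydr mtvr bpz fndjk
Hunk 4: at line 1 remove [mtvr] add [zgie,zla,tvisg] -> 6 lines: ydr zgie zla tvisg bpz fndjk
Final line 3: zla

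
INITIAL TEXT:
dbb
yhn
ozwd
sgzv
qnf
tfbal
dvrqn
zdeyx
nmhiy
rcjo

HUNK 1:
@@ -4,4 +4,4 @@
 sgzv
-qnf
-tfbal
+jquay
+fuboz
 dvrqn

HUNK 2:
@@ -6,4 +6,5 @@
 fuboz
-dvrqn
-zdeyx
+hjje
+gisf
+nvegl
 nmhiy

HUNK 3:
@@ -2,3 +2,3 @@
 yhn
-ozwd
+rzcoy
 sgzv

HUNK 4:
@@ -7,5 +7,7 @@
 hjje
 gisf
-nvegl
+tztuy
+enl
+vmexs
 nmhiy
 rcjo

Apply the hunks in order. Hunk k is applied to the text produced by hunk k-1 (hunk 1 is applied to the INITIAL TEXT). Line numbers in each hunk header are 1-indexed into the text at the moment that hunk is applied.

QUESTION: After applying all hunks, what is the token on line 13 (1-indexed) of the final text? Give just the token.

Hunk 1: at line 4 remove [qnf,tfbal] add [jquay,fuboz] -> 10 lines: dbb yhn ozwd sgzv jquay fuboz dvrqn zdeyx nmhiy rcjo
Hunk 2: at line 6 remove [dvrqn,zdeyx] add [hjje,gisf,nvegl] -> 11 lines: dbb yhn ozwd sgzv jquay fuboz hjje gisf nvegl nmhiy rcjo
Hunk 3: at line 2 remove [ozwd] add [rzcoy] -> 11 lines: dbb yhn rzcoy sgzv jquay fuboz hjje gisf nvegl nmhiy rcjo
Hunk 4: at line 7 remove [nvegl] add [tztuy,enl,vmexs] -> 13 lines: dbb yhn rzcoy sgzv jquay fuboz hjje gisf tztuy enl vmexs nmhiy rcjo
Final line 13: rcjo

Answer: rcjo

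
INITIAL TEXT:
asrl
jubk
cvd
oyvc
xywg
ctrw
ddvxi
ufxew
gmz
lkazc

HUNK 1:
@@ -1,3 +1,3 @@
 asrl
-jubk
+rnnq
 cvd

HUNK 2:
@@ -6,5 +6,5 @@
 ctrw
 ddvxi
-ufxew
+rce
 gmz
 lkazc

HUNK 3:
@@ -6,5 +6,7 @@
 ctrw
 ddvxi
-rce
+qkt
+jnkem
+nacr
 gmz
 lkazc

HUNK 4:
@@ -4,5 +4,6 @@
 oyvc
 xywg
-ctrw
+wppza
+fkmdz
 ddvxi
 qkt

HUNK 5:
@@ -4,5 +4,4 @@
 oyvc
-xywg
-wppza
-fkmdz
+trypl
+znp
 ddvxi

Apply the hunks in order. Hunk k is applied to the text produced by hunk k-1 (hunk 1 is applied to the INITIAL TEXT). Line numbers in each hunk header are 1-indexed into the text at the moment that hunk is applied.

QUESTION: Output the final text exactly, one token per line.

Answer: asrl
rnnq
cvd
oyvc
trypl
znp
ddvxi
qkt
jnkem
nacr
gmz
lkazc

Derivation:
Hunk 1: at line 1 remove [jubk] add [rnnq] -> 10 lines: asrl rnnq cvd oyvc xywg ctrw ddvxi ufxew gmz lkazc
Hunk 2: at line 6 remove [ufxew] add [rce] -> 10 lines: asrl rnnq cvd oyvc xywg ctrw ddvxi rce gmz lkazc
Hunk 3: at line 6 remove [rce] add [qkt,jnkem,nacr] -> 12 lines: asrl rnnq cvd oyvc xywg ctrw ddvxi qkt jnkem nacr gmz lkazc
Hunk 4: at line 4 remove [ctrw] add [wppza,fkmdz] -> 13 lines: asrl rnnq cvd oyvc xywg wppza fkmdz ddvxi qkt jnkem nacr gmz lkazc
Hunk 5: at line 4 remove [xywg,wppza,fkmdz] add [trypl,znp] -> 12 lines: asrl rnnq cvd oyvc trypl znp ddvxi qkt jnkem nacr gmz lkazc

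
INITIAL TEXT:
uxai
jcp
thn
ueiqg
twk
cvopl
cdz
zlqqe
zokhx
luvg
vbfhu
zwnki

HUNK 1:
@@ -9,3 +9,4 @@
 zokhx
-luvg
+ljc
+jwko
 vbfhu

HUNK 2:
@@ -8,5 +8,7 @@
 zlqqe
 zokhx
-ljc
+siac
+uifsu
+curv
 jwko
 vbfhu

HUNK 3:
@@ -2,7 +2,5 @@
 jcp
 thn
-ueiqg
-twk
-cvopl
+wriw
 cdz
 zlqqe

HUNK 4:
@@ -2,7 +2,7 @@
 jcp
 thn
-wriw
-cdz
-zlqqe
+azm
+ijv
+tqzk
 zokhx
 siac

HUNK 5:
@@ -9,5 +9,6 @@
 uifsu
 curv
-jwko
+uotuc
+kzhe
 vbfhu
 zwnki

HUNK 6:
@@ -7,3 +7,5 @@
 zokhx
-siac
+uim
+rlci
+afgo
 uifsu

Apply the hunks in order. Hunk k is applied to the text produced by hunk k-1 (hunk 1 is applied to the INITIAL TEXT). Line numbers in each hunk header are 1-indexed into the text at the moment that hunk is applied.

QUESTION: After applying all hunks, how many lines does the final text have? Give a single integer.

Answer: 16

Derivation:
Hunk 1: at line 9 remove [luvg] add [ljc,jwko] -> 13 lines: uxai jcp thn ueiqg twk cvopl cdz zlqqe zokhx ljc jwko vbfhu zwnki
Hunk 2: at line 8 remove [ljc] add [siac,uifsu,curv] -> 15 lines: uxai jcp thn ueiqg twk cvopl cdz zlqqe zokhx siac uifsu curv jwko vbfhu zwnki
Hunk 3: at line 2 remove [ueiqg,twk,cvopl] add [wriw] -> 13 lines: uxai jcp thn wriw cdz zlqqe zokhx siac uifsu curv jwko vbfhu zwnki
Hunk 4: at line 2 remove [wriw,cdz,zlqqe] add [azm,ijv,tqzk] -> 13 lines: uxai jcp thn azm ijv tqzk zokhx siac uifsu curv jwko vbfhu zwnki
Hunk 5: at line 9 remove [jwko] add [uotuc,kzhe] -> 14 lines: uxai jcp thn azm ijv tqzk zokhx siac uifsu curv uotuc kzhe vbfhu zwnki
Hunk 6: at line 7 remove [siac] add [uim,rlci,afgo] -> 16 lines: uxai jcp thn azm ijv tqzk zokhx uim rlci afgo uifsu curv uotuc kzhe vbfhu zwnki
Final line count: 16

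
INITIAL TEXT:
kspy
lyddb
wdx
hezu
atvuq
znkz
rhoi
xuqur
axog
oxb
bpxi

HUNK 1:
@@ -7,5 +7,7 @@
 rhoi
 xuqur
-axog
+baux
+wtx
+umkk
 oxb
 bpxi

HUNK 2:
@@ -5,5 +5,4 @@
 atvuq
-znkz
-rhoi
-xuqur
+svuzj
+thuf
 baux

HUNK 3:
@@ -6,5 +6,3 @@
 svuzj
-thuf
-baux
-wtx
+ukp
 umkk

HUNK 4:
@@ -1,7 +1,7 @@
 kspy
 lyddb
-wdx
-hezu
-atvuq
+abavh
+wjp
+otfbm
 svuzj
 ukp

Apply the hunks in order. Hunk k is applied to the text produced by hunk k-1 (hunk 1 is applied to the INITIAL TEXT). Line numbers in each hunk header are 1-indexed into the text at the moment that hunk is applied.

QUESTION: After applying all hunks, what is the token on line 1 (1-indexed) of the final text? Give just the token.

Answer: kspy

Derivation:
Hunk 1: at line 7 remove [axog] add [baux,wtx,umkk] -> 13 lines: kspy lyddb wdx hezu atvuq znkz rhoi xuqur baux wtx umkk oxb bpxi
Hunk 2: at line 5 remove [znkz,rhoi,xuqur] add [svuzj,thuf] -> 12 lines: kspy lyddb wdx hezu atvuq svuzj thuf baux wtx umkk oxb bpxi
Hunk 3: at line 6 remove [thuf,baux,wtx] add [ukp] -> 10 lines: kspy lyddb wdx hezu atvuq svuzj ukp umkk oxb bpxi
Hunk 4: at line 1 remove [wdx,hezu,atvuq] add [abavh,wjp,otfbm] -> 10 lines: kspy lyddb abavh wjp otfbm svuzj ukp umkk oxb bpxi
Final line 1: kspy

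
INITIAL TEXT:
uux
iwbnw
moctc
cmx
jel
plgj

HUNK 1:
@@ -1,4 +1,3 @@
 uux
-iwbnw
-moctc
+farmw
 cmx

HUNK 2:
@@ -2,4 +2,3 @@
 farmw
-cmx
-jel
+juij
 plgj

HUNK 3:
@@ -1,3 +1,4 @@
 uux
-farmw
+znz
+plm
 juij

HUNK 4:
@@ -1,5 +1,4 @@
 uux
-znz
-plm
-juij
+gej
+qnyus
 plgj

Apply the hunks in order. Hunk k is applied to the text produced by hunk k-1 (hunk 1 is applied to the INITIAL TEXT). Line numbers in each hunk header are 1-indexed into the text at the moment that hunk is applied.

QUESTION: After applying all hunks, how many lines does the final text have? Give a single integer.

Answer: 4

Derivation:
Hunk 1: at line 1 remove [iwbnw,moctc] add [farmw] -> 5 lines: uux farmw cmx jel plgj
Hunk 2: at line 2 remove [cmx,jel] add [juij] -> 4 lines: uux farmw juij plgj
Hunk 3: at line 1 remove [farmw] add [znz,plm] -> 5 lines: uux znz plm juij plgj
Hunk 4: at line 1 remove [znz,plm,juij] add [gej,qnyus] -> 4 lines: uux gej qnyus plgj
Final line count: 4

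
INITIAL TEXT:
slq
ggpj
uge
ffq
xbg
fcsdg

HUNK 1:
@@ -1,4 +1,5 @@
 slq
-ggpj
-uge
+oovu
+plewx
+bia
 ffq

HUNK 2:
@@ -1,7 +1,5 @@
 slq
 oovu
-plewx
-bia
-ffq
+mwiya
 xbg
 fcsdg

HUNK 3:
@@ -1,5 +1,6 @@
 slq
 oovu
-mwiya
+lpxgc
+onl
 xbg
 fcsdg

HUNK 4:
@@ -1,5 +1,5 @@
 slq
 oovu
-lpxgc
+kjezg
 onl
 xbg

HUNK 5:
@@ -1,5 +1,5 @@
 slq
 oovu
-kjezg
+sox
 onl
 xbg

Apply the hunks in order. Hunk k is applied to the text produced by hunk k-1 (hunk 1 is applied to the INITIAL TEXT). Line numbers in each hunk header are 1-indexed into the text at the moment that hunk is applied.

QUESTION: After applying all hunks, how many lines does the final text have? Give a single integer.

Answer: 6

Derivation:
Hunk 1: at line 1 remove [ggpj,uge] add [oovu,plewx,bia] -> 7 lines: slq oovu plewx bia ffq xbg fcsdg
Hunk 2: at line 1 remove [plewx,bia,ffq] add [mwiya] -> 5 lines: slq oovu mwiya xbg fcsdg
Hunk 3: at line 1 remove [mwiya] add [lpxgc,onl] -> 6 lines: slq oovu lpxgc onl xbg fcsdg
Hunk 4: at line 1 remove [lpxgc] add [kjezg] -> 6 lines: slq oovu kjezg onl xbg fcsdg
Hunk 5: at line 1 remove [kjezg] add [sox] -> 6 lines: slq oovu sox onl xbg fcsdg
Final line count: 6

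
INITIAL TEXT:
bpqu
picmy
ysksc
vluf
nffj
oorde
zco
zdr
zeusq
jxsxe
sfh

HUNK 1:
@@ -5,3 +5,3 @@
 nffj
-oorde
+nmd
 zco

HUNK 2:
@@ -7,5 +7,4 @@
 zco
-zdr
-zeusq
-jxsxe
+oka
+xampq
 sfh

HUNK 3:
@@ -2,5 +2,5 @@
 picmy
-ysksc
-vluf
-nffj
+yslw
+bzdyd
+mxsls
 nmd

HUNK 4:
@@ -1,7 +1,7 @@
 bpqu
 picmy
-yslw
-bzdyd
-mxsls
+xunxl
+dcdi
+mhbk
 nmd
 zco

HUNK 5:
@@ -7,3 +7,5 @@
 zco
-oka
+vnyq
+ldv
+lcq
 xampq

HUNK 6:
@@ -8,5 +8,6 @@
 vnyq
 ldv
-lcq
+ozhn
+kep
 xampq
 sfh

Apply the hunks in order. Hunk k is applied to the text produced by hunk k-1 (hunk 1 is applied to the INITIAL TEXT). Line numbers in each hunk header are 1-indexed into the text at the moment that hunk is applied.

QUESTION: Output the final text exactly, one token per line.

Hunk 1: at line 5 remove [oorde] add [nmd] -> 11 lines: bpqu picmy ysksc vluf nffj nmd zco zdr zeusq jxsxe sfh
Hunk 2: at line 7 remove [zdr,zeusq,jxsxe] add [oka,xampq] -> 10 lines: bpqu picmy ysksc vluf nffj nmd zco oka xampq sfh
Hunk 3: at line 2 remove [ysksc,vluf,nffj] add [yslw,bzdyd,mxsls] -> 10 lines: bpqu picmy yslw bzdyd mxsls nmd zco oka xampq sfh
Hunk 4: at line 1 remove [yslw,bzdyd,mxsls] add [xunxl,dcdi,mhbk] -> 10 lines: bpqu picmy xunxl dcdi mhbk nmd zco oka xampq sfh
Hunk 5: at line 7 remove [oka] add [vnyq,ldv,lcq] -> 12 lines: bpqu picmy xunxl dcdi mhbk nmd zco vnyq ldv lcq xampq sfh
Hunk 6: at line 8 remove [lcq] add [ozhn,kep] -> 13 lines: bpqu picmy xunxl dcdi mhbk nmd zco vnyq ldv ozhn kep xampq sfh

Answer: bpqu
picmy
xunxl
dcdi
mhbk
nmd
zco
vnyq
ldv
ozhn
kep
xampq
sfh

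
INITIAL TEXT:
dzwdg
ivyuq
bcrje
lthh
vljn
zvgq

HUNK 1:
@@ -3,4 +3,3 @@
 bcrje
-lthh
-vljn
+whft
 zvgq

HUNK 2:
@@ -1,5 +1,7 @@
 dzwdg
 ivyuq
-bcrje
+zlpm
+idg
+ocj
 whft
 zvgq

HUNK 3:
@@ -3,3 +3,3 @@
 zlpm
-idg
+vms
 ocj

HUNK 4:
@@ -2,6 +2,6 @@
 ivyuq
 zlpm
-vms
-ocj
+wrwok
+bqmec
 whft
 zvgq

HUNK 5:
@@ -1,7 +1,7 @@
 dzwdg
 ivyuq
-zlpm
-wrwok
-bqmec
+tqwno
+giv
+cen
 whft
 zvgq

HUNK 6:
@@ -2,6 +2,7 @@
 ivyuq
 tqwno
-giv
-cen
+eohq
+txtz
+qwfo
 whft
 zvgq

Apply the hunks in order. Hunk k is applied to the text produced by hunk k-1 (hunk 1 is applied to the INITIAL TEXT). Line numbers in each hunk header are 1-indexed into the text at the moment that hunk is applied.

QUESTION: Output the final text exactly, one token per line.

Hunk 1: at line 3 remove [lthh,vljn] add [whft] -> 5 lines: dzwdg ivyuq bcrje whft zvgq
Hunk 2: at line 1 remove [bcrje] add [zlpm,idg,ocj] -> 7 lines: dzwdg ivyuq zlpm idg ocj whft zvgq
Hunk 3: at line 3 remove [idg] add [vms] -> 7 lines: dzwdg ivyuq zlpm vms ocj whft zvgq
Hunk 4: at line 2 remove [vms,ocj] add [wrwok,bqmec] -> 7 lines: dzwdg ivyuq zlpm wrwok bqmec whft zvgq
Hunk 5: at line 1 remove [zlpm,wrwok,bqmec] add [tqwno,giv,cen] -> 7 lines: dzwdg ivyuq tqwno giv cen whft zvgq
Hunk 6: at line 2 remove [giv,cen] add [eohq,txtz,qwfo] -> 8 lines: dzwdg ivyuq tqwno eohq txtz qwfo whft zvgq

Answer: dzwdg
ivyuq
tqwno
eohq
txtz
qwfo
whft
zvgq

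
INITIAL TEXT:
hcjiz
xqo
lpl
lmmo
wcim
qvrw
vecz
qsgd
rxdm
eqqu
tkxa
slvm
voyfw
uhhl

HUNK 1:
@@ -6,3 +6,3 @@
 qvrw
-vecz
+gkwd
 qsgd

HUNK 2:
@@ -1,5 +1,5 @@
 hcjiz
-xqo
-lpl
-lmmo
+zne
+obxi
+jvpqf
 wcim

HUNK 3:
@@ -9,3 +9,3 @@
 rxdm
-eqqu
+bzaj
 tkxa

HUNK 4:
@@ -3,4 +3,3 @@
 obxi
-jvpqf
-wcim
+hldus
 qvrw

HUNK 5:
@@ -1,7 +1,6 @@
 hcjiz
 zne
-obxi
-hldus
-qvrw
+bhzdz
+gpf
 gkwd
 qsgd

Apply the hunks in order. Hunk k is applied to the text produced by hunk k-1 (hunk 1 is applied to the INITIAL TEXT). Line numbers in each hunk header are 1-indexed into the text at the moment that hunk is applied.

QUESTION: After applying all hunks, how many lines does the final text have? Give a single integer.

Hunk 1: at line 6 remove [vecz] add [gkwd] -> 14 lines: hcjiz xqo lpl lmmo wcim qvrw gkwd qsgd rxdm eqqu tkxa slvm voyfw uhhl
Hunk 2: at line 1 remove [xqo,lpl,lmmo] add [zne,obxi,jvpqf] -> 14 lines: hcjiz zne obxi jvpqf wcim qvrw gkwd qsgd rxdm eqqu tkxa slvm voyfw uhhl
Hunk 3: at line 9 remove [eqqu] add [bzaj] -> 14 lines: hcjiz zne obxi jvpqf wcim qvrw gkwd qsgd rxdm bzaj tkxa slvm voyfw uhhl
Hunk 4: at line 3 remove [jvpqf,wcim] add [hldus] -> 13 lines: hcjiz zne obxi hldus qvrw gkwd qsgd rxdm bzaj tkxa slvm voyfw uhhl
Hunk 5: at line 1 remove [obxi,hldus,qvrw] add [bhzdz,gpf] -> 12 lines: hcjiz zne bhzdz gpf gkwd qsgd rxdm bzaj tkxa slvm voyfw uhhl
Final line count: 12

Answer: 12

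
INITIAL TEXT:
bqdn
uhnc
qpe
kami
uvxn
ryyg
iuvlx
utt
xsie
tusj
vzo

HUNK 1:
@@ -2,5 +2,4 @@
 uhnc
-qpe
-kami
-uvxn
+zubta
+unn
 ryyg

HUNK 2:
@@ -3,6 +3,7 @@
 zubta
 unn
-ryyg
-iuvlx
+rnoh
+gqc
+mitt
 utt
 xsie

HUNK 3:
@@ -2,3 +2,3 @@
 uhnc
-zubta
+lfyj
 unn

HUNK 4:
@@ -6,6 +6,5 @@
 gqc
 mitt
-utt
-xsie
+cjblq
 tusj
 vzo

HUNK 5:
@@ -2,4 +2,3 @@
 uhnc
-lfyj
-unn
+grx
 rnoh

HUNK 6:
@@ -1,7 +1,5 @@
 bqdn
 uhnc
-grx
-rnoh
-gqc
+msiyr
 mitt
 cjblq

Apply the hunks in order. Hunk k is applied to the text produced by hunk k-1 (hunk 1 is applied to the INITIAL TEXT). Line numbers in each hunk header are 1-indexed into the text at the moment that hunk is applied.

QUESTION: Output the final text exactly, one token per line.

Answer: bqdn
uhnc
msiyr
mitt
cjblq
tusj
vzo

Derivation:
Hunk 1: at line 2 remove [qpe,kami,uvxn] add [zubta,unn] -> 10 lines: bqdn uhnc zubta unn ryyg iuvlx utt xsie tusj vzo
Hunk 2: at line 3 remove [ryyg,iuvlx] add [rnoh,gqc,mitt] -> 11 lines: bqdn uhnc zubta unn rnoh gqc mitt utt xsie tusj vzo
Hunk 3: at line 2 remove [zubta] add [lfyj] -> 11 lines: bqdn uhnc lfyj unn rnoh gqc mitt utt xsie tusj vzo
Hunk 4: at line 6 remove [utt,xsie] add [cjblq] -> 10 lines: bqdn uhnc lfyj unn rnoh gqc mitt cjblq tusj vzo
Hunk 5: at line 2 remove [lfyj,unn] add [grx] -> 9 lines: bqdn uhnc grx rnoh gqc mitt cjblq tusj vzo
Hunk 6: at line 1 remove [grx,rnoh,gqc] add [msiyr] -> 7 lines: bqdn uhnc msiyr mitt cjblq tusj vzo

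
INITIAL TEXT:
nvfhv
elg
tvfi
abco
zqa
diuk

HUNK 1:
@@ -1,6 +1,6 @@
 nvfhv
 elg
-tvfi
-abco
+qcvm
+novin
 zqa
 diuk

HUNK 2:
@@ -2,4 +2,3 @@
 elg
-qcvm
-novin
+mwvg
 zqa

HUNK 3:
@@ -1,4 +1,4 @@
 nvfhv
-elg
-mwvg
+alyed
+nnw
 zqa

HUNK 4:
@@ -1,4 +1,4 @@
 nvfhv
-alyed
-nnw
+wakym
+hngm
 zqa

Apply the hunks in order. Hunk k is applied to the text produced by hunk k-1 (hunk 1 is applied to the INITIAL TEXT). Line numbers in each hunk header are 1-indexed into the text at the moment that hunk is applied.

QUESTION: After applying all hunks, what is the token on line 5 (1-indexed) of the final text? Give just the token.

Hunk 1: at line 1 remove [tvfi,abco] add [qcvm,novin] -> 6 lines: nvfhv elg qcvm novin zqa diuk
Hunk 2: at line 2 remove [qcvm,novin] add [mwvg] -> 5 lines: nvfhv elg mwvg zqa diuk
Hunk 3: at line 1 remove [elg,mwvg] add [alyed,nnw] -> 5 lines: nvfhv alyed nnw zqa diuk
Hunk 4: at line 1 remove [alyed,nnw] add [wakym,hngm] -> 5 lines: nvfhv wakym hngm zqa diuk
Final line 5: diuk

Answer: diuk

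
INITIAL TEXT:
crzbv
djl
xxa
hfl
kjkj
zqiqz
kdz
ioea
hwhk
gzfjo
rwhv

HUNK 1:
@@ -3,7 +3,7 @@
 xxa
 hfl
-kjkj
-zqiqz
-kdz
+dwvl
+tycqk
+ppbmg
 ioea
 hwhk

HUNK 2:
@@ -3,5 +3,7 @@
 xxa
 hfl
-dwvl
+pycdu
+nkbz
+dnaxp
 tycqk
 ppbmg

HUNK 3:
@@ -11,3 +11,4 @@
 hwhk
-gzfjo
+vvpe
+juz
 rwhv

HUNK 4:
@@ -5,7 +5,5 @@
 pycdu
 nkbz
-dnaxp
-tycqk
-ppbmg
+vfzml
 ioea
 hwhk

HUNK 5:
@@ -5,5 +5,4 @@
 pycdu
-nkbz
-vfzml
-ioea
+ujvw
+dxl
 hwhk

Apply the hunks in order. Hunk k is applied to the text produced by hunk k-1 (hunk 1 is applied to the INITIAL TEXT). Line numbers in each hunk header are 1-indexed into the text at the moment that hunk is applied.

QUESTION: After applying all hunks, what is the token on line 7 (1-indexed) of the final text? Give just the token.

Answer: dxl

Derivation:
Hunk 1: at line 3 remove [kjkj,zqiqz,kdz] add [dwvl,tycqk,ppbmg] -> 11 lines: crzbv djl xxa hfl dwvl tycqk ppbmg ioea hwhk gzfjo rwhv
Hunk 2: at line 3 remove [dwvl] add [pycdu,nkbz,dnaxp] -> 13 lines: crzbv djl xxa hfl pycdu nkbz dnaxp tycqk ppbmg ioea hwhk gzfjo rwhv
Hunk 3: at line 11 remove [gzfjo] add [vvpe,juz] -> 14 lines: crzbv djl xxa hfl pycdu nkbz dnaxp tycqk ppbmg ioea hwhk vvpe juz rwhv
Hunk 4: at line 5 remove [dnaxp,tycqk,ppbmg] add [vfzml] -> 12 lines: crzbv djl xxa hfl pycdu nkbz vfzml ioea hwhk vvpe juz rwhv
Hunk 5: at line 5 remove [nkbz,vfzml,ioea] add [ujvw,dxl] -> 11 lines: crzbv djl xxa hfl pycdu ujvw dxl hwhk vvpe juz rwhv
Final line 7: dxl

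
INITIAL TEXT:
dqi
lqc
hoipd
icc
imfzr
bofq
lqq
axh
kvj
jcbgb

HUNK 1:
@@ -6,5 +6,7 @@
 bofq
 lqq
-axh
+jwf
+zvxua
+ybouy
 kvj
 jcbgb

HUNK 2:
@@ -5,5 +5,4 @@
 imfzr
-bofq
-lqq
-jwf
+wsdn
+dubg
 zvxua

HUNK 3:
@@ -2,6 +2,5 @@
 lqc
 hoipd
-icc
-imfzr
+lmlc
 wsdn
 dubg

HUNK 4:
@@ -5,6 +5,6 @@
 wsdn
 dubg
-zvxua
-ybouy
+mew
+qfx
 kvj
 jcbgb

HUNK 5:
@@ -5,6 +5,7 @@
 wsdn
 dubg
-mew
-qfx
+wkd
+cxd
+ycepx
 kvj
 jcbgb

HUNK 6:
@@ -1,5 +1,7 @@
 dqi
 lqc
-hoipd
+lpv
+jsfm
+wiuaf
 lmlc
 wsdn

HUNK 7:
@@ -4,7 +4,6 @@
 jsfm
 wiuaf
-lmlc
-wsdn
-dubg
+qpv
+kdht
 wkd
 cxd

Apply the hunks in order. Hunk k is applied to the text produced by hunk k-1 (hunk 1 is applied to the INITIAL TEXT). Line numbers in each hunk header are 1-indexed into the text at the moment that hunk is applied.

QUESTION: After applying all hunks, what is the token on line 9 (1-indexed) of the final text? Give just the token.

Answer: cxd

Derivation:
Hunk 1: at line 6 remove [axh] add [jwf,zvxua,ybouy] -> 12 lines: dqi lqc hoipd icc imfzr bofq lqq jwf zvxua ybouy kvj jcbgb
Hunk 2: at line 5 remove [bofq,lqq,jwf] add [wsdn,dubg] -> 11 lines: dqi lqc hoipd icc imfzr wsdn dubg zvxua ybouy kvj jcbgb
Hunk 3: at line 2 remove [icc,imfzr] add [lmlc] -> 10 lines: dqi lqc hoipd lmlc wsdn dubg zvxua ybouy kvj jcbgb
Hunk 4: at line 5 remove [zvxua,ybouy] add [mew,qfx] -> 10 lines: dqi lqc hoipd lmlc wsdn dubg mew qfx kvj jcbgb
Hunk 5: at line 5 remove [mew,qfx] add [wkd,cxd,ycepx] -> 11 lines: dqi lqc hoipd lmlc wsdn dubg wkd cxd ycepx kvj jcbgb
Hunk 6: at line 1 remove [hoipd] add [lpv,jsfm,wiuaf] -> 13 lines: dqi lqc lpv jsfm wiuaf lmlc wsdn dubg wkd cxd ycepx kvj jcbgb
Hunk 7: at line 4 remove [lmlc,wsdn,dubg] add [qpv,kdht] -> 12 lines: dqi lqc lpv jsfm wiuaf qpv kdht wkd cxd ycepx kvj jcbgb
Final line 9: cxd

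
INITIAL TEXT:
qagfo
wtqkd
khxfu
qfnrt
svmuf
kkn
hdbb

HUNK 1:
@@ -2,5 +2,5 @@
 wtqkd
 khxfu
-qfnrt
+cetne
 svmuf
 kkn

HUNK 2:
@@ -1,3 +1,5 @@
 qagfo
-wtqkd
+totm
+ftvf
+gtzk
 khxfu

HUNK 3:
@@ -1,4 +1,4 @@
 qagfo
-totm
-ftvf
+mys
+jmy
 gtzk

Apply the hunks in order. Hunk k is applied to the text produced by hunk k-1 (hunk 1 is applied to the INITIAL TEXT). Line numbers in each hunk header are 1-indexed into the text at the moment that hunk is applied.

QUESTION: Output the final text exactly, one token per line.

Answer: qagfo
mys
jmy
gtzk
khxfu
cetne
svmuf
kkn
hdbb

Derivation:
Hunk 1: at line 2 remove [qfnrt] add [cetne] -> 7 lines: qagfo wtqkd khxfu cetne svmuf kkn hdbb
Hunk 2: at line 1 remove [wtqkd] add [totm,ftvf,gtzk] -> 9 lines: qagfo totm ftvf gtzk khxfu cetne svmuf kkn hdbb
Hunk 3: at line 1 remove [totm,ftvf] add [mys,jmy] -> 9 lines: qagfo mys jmy gtzk khxfu cetne svmuf kkn hdbb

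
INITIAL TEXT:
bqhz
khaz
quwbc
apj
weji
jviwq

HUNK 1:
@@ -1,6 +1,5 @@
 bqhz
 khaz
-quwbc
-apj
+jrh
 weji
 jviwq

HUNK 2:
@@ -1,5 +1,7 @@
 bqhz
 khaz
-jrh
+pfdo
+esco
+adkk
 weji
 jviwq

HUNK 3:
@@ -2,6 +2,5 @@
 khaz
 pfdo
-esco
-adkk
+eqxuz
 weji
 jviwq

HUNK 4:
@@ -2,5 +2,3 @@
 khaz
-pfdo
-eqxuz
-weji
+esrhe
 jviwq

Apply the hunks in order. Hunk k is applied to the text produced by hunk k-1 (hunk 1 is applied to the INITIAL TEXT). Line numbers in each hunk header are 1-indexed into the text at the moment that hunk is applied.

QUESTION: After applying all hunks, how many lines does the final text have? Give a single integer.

Answer: 4

Derivation:
Hunk 1: at line 1 remove [quwbc,apj] add [jrh] -> 5 lines: bqhz khaz jrh weji jviwq
Hunk 2: at line 1 remove [jrh] add [pfdo,esco,adkk] -> 7 lines: bqhz khaz pfdo esco adkk weji jviwq
Hunk 3: at line 2 remove [esco,adkk] add [eqxuz] -> 6 lines: bqhz khaz pfdo eqxuz weji jviwq
Hunk 4: at line 2 remove [pfdo,eqxuz,weji] add [esrhe] -> 4 lines: bqhz khaz esrhe jviwq
Final line count: 4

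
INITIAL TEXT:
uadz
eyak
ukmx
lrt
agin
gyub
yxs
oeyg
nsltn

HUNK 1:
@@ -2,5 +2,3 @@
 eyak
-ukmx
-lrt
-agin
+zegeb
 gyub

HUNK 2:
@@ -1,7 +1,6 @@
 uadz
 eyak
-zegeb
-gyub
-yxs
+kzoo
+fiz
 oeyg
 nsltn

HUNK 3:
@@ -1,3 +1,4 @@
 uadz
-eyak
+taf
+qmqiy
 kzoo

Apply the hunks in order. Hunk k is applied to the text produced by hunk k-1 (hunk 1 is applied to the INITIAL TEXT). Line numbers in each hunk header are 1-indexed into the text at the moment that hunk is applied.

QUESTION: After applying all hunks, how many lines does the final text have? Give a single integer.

Hunk 1: at line 2 remove [ukmx,lrt,agin] add [zegeb] -> 7 lines: uadz eyak zegeb gyub yxs oeyg nsltn
Hunk 2: at line 1 remove [zegeb,gyub,yxs] add [kzoo,fiz] -> 6 lines: uadz eyak kzoo fiz oeyg nsltn
Hunk 3: at line 1 remove [eyak] add [taf,qmqiy] -> 7 lines: uadz taf qmqiy kzoo fiz oeyg nsltn
Final line count: 7

Answer: 7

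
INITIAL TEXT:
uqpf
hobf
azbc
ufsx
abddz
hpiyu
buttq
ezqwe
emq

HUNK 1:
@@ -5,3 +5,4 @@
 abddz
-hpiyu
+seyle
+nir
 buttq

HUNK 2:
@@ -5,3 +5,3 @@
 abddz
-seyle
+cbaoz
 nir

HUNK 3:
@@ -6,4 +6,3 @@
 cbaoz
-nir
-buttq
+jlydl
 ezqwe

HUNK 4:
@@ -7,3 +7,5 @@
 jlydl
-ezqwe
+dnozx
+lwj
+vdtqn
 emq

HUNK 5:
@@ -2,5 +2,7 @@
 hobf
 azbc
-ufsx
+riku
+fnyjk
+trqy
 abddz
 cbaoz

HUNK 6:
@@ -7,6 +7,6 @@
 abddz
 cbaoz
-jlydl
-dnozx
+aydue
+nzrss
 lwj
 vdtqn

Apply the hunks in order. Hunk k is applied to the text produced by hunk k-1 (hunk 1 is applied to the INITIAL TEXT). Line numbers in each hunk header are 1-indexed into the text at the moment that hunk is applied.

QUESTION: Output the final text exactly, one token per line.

Hunk 1: at line 5 remove [hpiyu] add [seyle,nir] -> 10 lines: uqpf hobf azbc ufsx abddz seyle nir buttq ezqwe emq
Hunk 2: at line 5 remove [seyle] add [cbaoz] -> 10 lines: uqpf hobf azbc ufsx abddz cbaoz nir buttq ezqwe emq
Hunk 3: at line 6 remove [nir,buttq] add [jlydl] -> 9 lines: uqpf hobf azbc ufsx abddz cbaoz jlydl ezqwe emq
Hunk 4: at line 7 remove [ezqwe] add [dnozx,lwj,vdtqn] -> 11 lines: uqpf hobf azbc ufsx abddz cbaoz jlydl dnozx lwj vdtqn emq
Hunk 5: at line 2 remove [ufsx] add [riku,fnyjk,trqy] -> 13 lines: uqpf hobf azbc riku fnyjk trqy abddz cbaoz jlydl dnozx lwj vdtqn emq
Hunk 6: at line 7 remove [jlydl,dnozx] add [aydue,nzrss] -> 13 lines: uqpf hobf azbc riku fnyjk trqy abddz cbaoz aydue nzrss lwj vdtqn emq

Answer: uqpf
hobf
azbc
riku
fnyjk
trqy
abddz
cbaoz
aydue
nzrss
lwj
vdtqn
emq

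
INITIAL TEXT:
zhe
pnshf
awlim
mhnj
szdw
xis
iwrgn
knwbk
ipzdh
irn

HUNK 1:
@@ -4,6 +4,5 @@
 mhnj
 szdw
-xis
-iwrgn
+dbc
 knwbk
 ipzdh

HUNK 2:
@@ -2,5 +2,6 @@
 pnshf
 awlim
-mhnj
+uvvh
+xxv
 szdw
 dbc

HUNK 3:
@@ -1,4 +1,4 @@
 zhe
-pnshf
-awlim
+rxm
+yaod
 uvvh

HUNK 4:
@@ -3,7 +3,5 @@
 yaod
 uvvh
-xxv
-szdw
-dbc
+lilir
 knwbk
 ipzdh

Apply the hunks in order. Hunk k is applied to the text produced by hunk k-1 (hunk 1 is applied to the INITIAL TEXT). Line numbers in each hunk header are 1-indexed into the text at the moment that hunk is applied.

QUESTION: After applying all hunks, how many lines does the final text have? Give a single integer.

Answer: 8

Derivation:
Hunk 1: at line 4 remove [xis,iwrgn] add [dbc] -> 9 lines: zhe pnshf awlim mhnj szdw dbc knwbk ipzdh irn
Hunk 2: at line 2 remove [mhnj] add [uvvh,xxv] -> 10 lines: zhe pnshf awlim uvvh xxv szdw dbc knwbk ipzdh irn
Hunk 3: at line 1 remove [pnshf,awlim] add [rxm,yaod] -> 10 lines: zhe rxm yaod uvvh xxv szdw dbc knwbk ipzdh irn
Hunk 4: at line 3 remove [xxv,szdw,dbc] add [lilir] -> 8 lines: zhe rxm yaod uvvh lilir knwbk ipzdh irn
Final line count: 8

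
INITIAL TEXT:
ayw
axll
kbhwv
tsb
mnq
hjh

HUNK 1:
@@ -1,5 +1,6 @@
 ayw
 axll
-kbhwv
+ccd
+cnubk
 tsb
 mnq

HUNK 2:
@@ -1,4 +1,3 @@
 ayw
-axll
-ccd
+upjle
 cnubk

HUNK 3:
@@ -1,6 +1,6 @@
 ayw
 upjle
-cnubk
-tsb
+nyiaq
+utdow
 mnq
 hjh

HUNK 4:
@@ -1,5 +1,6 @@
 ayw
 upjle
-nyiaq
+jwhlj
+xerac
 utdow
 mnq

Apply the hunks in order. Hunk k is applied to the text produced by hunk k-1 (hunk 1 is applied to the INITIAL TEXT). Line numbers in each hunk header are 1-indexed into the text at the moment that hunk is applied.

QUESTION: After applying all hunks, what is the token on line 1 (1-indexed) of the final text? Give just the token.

Answer: ayw

Derivation:
Hunk 1: at line 1 remove [kbhwv] add [ccd,cnubk] -> 7 lines: ayw axll ccd cnubk tsb mnq hjh
Hunk 2: at line 1 remove [axll,ccd] add [upjle] -> 6 lines: ayw upjle cnubk tsb mnq hjh
Hunk 3: at line 1 remove [cnubk,tsb] add [nyiaq,utdow] -> 6 lines: ayw upjle nyiaq utdow mnq hjh
Hunk 4: at line 1 remove [nyiaq] add [jwhlj,xerac] -> 7 lines: ayw upjle jwhlj xerac utdow mnq hjh
Final line 1: ayw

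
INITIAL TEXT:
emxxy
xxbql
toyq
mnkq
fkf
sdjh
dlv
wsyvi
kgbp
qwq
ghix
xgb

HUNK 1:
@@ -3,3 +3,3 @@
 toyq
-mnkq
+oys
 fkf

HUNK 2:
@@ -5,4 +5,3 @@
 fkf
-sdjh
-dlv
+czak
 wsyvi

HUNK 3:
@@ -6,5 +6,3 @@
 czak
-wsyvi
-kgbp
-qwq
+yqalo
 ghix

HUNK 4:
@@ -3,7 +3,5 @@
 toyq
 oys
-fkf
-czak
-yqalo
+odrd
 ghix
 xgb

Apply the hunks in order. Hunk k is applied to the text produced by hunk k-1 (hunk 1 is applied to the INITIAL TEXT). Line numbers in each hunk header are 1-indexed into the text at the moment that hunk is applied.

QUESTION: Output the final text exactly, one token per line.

Answer: emxxy
xxbql
toyq
oys
odrd
ghix
xgb

Derivation:
Hunk 1: at line 3 remove [mnkq] add [oys] -> 12 lines: emxxy xxbql toyq oys fkf sdjh dlv wsyvi kgbp qwq ghix xgb
Hunk 2: at line 5 remove [sdjh,dlv] add [czak] -> 11 lines: emxxy xxbql toyq oys fkf czak wsyvi kgbp qwq ghix xgb
Hunk 3: at line 6 remove [wsyvi,kgbp,qwq] add [yqalo] -> 9 lines: emxxy xxbql toyq oys fkf czak yqalo ghix xgb
Hunk 4: at line 3 remove [fkf,czak,yqalo] add [odrd] -> 7 lines: emxxy xxbql toyq oys odrd ghix xgb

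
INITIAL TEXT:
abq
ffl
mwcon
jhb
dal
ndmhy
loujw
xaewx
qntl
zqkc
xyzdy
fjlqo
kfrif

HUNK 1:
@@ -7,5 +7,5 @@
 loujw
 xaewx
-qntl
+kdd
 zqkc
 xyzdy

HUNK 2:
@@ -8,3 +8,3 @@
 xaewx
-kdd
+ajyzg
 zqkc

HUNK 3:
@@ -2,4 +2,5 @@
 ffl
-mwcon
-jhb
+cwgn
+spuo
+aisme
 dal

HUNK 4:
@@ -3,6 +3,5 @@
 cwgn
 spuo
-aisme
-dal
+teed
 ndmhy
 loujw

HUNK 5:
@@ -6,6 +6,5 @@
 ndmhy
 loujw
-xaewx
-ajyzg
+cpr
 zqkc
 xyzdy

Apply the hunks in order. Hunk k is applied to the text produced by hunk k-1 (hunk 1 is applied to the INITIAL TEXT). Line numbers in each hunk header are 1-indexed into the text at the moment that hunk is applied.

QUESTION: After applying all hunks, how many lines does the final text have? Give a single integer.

Hunk 1: at line 7 remove [qntl] add [kdd] -> 13 lines: abq ffl mwcon jhb dal ndmhy loujw xaewx kdd zqkc xyzdy fjlqo kfrif
Hunk 2: at line 8 remove [kdd] add [ajyzg] -> 13 lines: abq ffl mwcon jhb dal ndmhy loujw xaewx ajyzg zqkc xyzdy fjlqo kfrif
Hunk 3: at line 2 remove [mwcon,jhb] add [cwgn,spuo,aisme] -> 14 lines: abq ffl cwgn spuo aisme dal ndmhy loujw xaewx ajyzg zqkc xyzdy fjlqo kfrif
Hunk 4: at line 3 remove [aisme,dal] add [teed] -> 13 lines: abq ffl cwgn spuo teed ndmhy loujw xaewx ajyzg zqkc xyzdy fjlqo kfrif
Hunk 5: at line 6 remove [xaewx,ajyzg] add [cpr] -> 12 lines: abq ffl cwgn spuo teed ndmhy loujw cpr zqkc xyzdy fjlqo kfrif
Final line count: 12

Answer: 12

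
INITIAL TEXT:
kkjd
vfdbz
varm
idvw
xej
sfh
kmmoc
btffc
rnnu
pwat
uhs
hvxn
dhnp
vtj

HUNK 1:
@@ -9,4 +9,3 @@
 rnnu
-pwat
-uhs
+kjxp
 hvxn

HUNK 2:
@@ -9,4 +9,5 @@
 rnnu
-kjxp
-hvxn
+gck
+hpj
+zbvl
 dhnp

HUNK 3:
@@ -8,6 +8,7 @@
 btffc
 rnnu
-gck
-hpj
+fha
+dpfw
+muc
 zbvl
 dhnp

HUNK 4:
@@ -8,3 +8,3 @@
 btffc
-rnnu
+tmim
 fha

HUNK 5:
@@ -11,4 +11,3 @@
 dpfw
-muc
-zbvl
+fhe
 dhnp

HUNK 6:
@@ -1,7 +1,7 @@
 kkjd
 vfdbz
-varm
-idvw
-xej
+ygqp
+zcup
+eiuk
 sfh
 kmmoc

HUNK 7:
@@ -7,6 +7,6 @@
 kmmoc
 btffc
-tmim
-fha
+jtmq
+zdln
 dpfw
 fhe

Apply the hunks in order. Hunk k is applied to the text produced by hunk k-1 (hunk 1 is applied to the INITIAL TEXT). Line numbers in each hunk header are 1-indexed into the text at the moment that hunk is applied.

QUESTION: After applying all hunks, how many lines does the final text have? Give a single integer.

Hunk 1: at line 9 remove [pwat,uhs] add [kjxp] -> 13 lines: kkjd vfdbz varm idvw xej sfh kmmoc btffc rnnu kjxp hvxn dhnp vtj
Hunk 2: at line 9 remove [kjxp,hvxn] add [gck,hpj,zbvl] -> 14 lines: kkjd vfdbz varm idvw xej sfh kmmoc btffc rnnu gck hpj zbvl dhnp vtj
Hunk 3: at line 8 remove [gck,hpj] add [fha,dpfw,muc] -> 15 lines: kkjd vfdbz varm idvw xej sfh kmmoc btffc rnnu fha dpfw muc zbvl dhnp vtj
Hunk 4: at line 8 remove [rnnu] add [tmim] -> 15 lines: kkjd vfdbz varm idvw xej sfh kmmoc btffc tmim fha dpfw muc zbvl dhnp vtj
Hunk 5: at line 11 remove [muc,zbvl] add [fhe] -> 14 lines: kkjd vfdbz varm idvw xej sfh kmmoc btffc tmim fha dpfw fhe dhnp vtj
Hunk 6: at line 1 remove [varm,idvw,xej] add [ygqp,zcup,eiuk] -> 14 lines: kkjd vfdbz ygqp zcup eiuk sfh kmmoc btffc tmim fha dpfw fhe dhnp vtj
Hunk 7: at line 7 remove [tmim,fha] add [jtmq,zdln] -> 14 lines: kkjd vfdbz ygqp zcup eiuk sfh kmmoc btffc jtmq zdln dpfw fhe dhnp vtj
Final line count: 14

Answer: 14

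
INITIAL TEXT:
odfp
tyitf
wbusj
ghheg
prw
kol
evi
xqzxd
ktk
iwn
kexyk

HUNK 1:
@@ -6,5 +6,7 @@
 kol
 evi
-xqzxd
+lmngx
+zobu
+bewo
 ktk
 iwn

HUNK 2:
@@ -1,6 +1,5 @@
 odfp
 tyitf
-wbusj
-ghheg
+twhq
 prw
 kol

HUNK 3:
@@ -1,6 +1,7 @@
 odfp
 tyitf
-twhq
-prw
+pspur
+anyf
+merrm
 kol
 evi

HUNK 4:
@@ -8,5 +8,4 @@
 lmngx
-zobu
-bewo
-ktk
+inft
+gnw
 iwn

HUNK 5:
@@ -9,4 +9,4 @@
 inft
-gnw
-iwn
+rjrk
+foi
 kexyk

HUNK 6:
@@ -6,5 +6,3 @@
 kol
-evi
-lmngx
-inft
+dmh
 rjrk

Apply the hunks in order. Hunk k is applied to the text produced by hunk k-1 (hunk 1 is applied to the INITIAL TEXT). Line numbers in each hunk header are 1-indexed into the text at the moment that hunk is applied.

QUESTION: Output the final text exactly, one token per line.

Hunk 1: at line 6 remove [xqzxd] add [lmngx,zobu,bewo] -> 13 lines: odfp tyitf wbusj ghheg prw kol evi lmngx zobu bewo ktk iwn kexyk
Hunk 2: at line 1 remove [wbusj,ghheg] add [twhq] -> 12 lines: odfp tyitf twhq prw kol evi lmngx zobu bewo ktk iwn kexyk
Hunk 3: at line 1 remove [twhq,prw] add [pspur,anyf,merrm] -> 13 lines: odfp tyitf pspur anyf merrm kol evi lmngx zobu bewo ktk iwn kexyk
Hunk 4: at line 8 remove [zobu,bewo,ktk] add [inft,gnw] -> 12 lines: odfp tyitf pspur anyf merrm kol evi lmngx inft gnw iwn kexyk
Hunk 5: at line 9 remove [gnw,iwn] add [rjrk,foi] -> 12 lines: odfp tyitf pspur anyf merrm kol evi lmngx inft rjrk foi kexyk
Hunk 6: at line 6 remove [evi,lmngx,inft] add [dmh] -> 10 lines: odfp tyitf pspur anyf merrm kol dmh rjrk foi kexyk

Answer: odfp
tyitf
pspur
anyf
merrm
kol
dmh
rjrk
foi
kexyk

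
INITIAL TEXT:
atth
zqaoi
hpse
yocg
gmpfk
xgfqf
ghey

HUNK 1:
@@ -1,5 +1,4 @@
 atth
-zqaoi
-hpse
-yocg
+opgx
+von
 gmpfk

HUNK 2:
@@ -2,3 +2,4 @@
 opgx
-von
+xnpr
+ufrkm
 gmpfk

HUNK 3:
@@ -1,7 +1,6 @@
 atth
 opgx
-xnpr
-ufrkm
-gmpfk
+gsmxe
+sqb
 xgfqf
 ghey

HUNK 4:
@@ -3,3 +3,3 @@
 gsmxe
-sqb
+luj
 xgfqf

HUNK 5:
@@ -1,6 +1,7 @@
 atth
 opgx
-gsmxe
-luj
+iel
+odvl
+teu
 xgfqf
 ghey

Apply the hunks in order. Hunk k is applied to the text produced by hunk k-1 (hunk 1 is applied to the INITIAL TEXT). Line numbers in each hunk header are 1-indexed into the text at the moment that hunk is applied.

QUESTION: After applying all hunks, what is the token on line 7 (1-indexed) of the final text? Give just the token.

Hunk 1: at line 1 remove [zqaoi,hpse,yocg] add [opgx,von] -> 6 lines: atth opgx von gmpfk xgfqf ghey
Hunk 2: at line 2 remove [von] add [xnpr,ufrkm] -> 7 lines: atth opgx xnpr ufrkm gmpfk xgfqf ghey
Hunk 3: at line 1 remove [xnpr,ufrkm,gmpfk] add [gsmxe,sqb] -> 6 lines: atth opgx gsmxe sqb xgfqf ghey
Hunk 4: at line 3 remove [sqb] add [luj] -> 6 lines: atth opgx gsmxe luj xgfqf ghey
Hunk 5: at line 1 remove [gsmxe,luj] add [iel,odvl,teu] -> 7 lines: atth opgx iel odvl teu xgfqf ghey
Final line 7: ghey

Answer: ghey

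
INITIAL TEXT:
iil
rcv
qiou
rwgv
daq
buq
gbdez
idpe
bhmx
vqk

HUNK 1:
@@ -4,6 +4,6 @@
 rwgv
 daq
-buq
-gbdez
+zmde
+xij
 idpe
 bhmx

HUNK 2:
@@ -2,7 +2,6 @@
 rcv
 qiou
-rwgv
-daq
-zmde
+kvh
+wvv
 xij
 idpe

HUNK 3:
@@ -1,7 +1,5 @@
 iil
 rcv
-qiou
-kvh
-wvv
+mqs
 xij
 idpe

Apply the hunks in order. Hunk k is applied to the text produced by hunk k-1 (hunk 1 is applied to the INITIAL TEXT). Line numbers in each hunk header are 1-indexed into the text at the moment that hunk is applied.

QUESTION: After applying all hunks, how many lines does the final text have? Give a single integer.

Answer: 7

Derivation:
Hunk 1: at line 4 remove [buq,gbdez] add [zmde,xij] -> 10 lines: iil rcv qiou rwgv daq zmde xij idpe bhmx vqk
Hunk 2: at line 2 remove [rwgv,daq,zmde] add [kvh,wvv] -> 9 lines: iil rcv qiou kvh wvv xij idpe bhmx vqk
Hunk 3: at line 1 remove [qiou,kvh,wvv] add [mqs] -> 7 lines: iil rcv mqs xij idpe bhmx vqk
Final line count: 7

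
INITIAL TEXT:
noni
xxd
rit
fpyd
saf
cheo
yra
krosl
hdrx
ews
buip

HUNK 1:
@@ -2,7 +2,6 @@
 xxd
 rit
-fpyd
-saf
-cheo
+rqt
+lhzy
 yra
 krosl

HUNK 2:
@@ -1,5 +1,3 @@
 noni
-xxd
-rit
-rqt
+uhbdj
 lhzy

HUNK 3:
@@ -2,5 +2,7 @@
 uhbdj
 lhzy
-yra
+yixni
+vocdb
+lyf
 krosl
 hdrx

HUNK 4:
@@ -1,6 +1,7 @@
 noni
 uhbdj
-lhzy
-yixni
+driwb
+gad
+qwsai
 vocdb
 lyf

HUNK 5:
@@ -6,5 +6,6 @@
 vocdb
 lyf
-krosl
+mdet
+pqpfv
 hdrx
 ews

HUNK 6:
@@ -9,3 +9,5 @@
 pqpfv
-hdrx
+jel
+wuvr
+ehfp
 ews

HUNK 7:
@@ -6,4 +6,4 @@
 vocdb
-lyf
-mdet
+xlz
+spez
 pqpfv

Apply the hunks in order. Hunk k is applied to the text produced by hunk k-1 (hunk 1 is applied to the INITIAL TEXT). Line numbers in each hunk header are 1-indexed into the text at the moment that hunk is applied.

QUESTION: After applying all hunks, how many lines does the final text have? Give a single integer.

Answer: 14

Derivation:
Hunk 1: at line 2 remove [fpyd,saf,cheo] add [rqt,lhzy] -> 10 lines: noni xxd rit rqt lhzy yra krosl hdrx ews buip
Hunk 2: at line 1 remove [xxd,rit,rqt] add [uhbdj] -> 8 lines: noni uhbdj lhzy yra krosl hdrx ews buip
Hunk 3: at line 2 remove [yra] add [yixni,vocdb,lyf] -> 10 lines: noni uhbdj lhzy yixni vocdb lyf krosl hdrx ews buip
Hunk 4: at line 1 remove [lhzy,yixni] add [driwb,gad,qwsai] -> 11 lines: noni uhbdj driwb gad qwsai vocdb lyf krosl hdrx ews buip
Hunk 5: at line 6 remove [krosl] add [mdet,pqpfv] -> 12 lines: noni uhbdj driwb gad qwsai vocdb lyf mdet pqpfv hdrx ews buip
Hunk 6: at line 9 remove [hdrx] add [jel,wuvr,ehfp] -> 14 lines: noni uhbdj driwb gad qwsai vocdb lyf mdet pqpfv jel wuvr ehfp ews buip
Hunk 7: at line 6 remove [lyf,mdet] add [xlz,spez] -> 14 lines: noni uhbdj driwb gad qwsai vocdb xlz spez pqpfv jel wuvr ehfp ews buip
Final line count: 14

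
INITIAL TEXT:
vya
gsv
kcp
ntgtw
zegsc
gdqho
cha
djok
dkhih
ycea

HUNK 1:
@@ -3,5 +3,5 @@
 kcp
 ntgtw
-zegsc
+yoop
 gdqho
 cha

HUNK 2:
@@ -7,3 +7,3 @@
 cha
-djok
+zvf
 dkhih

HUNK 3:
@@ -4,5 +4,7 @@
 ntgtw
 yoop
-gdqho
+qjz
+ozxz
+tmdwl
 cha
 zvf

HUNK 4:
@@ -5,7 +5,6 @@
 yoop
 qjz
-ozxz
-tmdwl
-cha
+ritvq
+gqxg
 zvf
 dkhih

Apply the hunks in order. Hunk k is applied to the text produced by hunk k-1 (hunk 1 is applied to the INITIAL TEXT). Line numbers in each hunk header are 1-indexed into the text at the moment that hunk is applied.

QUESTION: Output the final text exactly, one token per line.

Answer: vya
gsv
kcp
ntgtw
yoop
qjz
ritvq
gqxg
zvf
dkhih
ycea

Derivation:
Hunk 1: at line 3 remove [zegsc] add [yoop] -> 10 lines: vya gsv kcp ntgtw yoop gdqho cha djok dkhih ycea
Hunk 2: at line 7 remove [djok] add [zvf] -> 10 lines: vya gsv kcp ntgtw yoop gdqho cha zvf dkhih ycea
Hunk 3: at line 4 remove [gdqho] add [qjz,ozxz,tmdwl] -> 12 lines: vya gsv kcp ntgtw yoop qjz ozxz tmdwl cha zvf dkhih ycea
Hunk 4: at line 5 remove [ozxz,tmdwl,cha] add [ritvq,gqxg] -> 11 lines: vya gsv kcp ntgtw yoop qjz ritvq gqxg zvf dkhih ycea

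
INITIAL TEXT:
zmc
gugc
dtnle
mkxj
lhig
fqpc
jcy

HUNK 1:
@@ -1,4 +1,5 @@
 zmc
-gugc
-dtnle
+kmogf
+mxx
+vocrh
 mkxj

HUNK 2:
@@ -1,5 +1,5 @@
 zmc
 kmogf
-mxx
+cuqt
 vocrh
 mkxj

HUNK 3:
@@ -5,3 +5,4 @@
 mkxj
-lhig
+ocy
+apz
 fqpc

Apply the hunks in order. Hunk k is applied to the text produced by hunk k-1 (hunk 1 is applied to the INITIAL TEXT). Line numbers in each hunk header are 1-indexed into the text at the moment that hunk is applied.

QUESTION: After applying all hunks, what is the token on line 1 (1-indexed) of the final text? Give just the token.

Answer: zmc

Derivation:
Hunk 1: at line 1 remove [gugc,dtnle] add [kmogf,mxx,vocrh] -> 8 lines: zmc kmogf mxx vocrh mkxj lhig fqpc jcy
Hunk 2: at line 1 remove [mxx] add [cuqt] -> 8 lines: zmc kmogf cuqt vocrh mkxj lhig fqpc jcy
Hunk 3: at line 5 remove [lhig] add [ocy,apz] -> 9 lines: zmc kmogf cuqt vocrh mkxj ocy apz fqpc jcy
Final line 1: zmc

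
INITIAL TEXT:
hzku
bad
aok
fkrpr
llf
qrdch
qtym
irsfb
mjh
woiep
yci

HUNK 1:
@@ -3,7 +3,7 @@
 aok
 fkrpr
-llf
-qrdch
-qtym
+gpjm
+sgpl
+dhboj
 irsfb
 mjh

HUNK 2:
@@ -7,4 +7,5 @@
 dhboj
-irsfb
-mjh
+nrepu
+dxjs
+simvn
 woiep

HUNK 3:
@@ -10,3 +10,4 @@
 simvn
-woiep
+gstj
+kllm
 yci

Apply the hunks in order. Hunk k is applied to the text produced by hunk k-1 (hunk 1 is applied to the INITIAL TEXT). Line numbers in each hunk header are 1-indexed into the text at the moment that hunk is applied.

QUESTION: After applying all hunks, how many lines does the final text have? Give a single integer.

Hunk 1: at line 3 remove [llf,qrdch,qtym] add [gpjm,sgpl,dhboj] -> 11 lines: hzku bad aok fkrpr gpjm sgpl dhboj irsfb mjh woiep yci
Hunk 2: at line 7 remove [irsfb,mjh] add [nrepu,dxjs,simvn] -> 12 lines: hzku bad aok fkrpr gpjm sgpl dhboj nrepu dxjs simvn woiep yci
Hunk 3: at line 10 remove [woiep] add [gstj,kllm] -> 13 lines: hzku bad aok fkrpr gpjm sgpl dhboj nrepu dxjs simvn gstj kllm yci
Final line count: 13

Answer: 13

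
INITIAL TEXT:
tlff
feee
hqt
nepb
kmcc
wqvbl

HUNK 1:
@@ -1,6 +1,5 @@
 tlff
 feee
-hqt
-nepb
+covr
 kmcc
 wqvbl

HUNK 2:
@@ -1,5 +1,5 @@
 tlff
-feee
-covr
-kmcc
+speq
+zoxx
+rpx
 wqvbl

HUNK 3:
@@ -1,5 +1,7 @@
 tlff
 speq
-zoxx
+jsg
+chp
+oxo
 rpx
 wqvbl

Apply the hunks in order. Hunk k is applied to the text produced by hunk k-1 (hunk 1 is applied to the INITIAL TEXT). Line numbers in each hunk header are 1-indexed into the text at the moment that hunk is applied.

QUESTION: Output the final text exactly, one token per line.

Answer: tlff
speq
jsg
chp
oxo
rpx
wqvbl

Derivation:
Hunk 1: at line 1 remove [hqt,nepb] add [covr] -> 5 lines: tlff feee covr kmcc wqvbl
Hunk 2: at line 1 remove [feee,covr,kmcc] add [speq,zoxx,rpx] -> 5 lines: tlff speq zoxx rpx wqvbl
Hunk 3: at line 1 remove [zoxx] add [jsg,chp,oxo] -> 7 lines: tlff speq jsg chp oxo rpx wqvbl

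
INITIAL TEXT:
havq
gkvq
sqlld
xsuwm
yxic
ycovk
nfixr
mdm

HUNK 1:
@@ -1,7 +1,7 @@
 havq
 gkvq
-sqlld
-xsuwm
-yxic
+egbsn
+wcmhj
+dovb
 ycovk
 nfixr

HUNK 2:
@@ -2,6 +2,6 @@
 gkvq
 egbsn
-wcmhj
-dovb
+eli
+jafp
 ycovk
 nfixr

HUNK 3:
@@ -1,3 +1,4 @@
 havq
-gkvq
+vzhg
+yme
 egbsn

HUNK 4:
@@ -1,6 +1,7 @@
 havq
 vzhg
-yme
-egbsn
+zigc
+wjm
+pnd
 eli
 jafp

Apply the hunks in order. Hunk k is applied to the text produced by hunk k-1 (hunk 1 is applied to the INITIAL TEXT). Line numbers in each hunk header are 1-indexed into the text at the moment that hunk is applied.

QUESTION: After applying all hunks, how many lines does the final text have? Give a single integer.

Hunk 1: at line 1 remove [sqlld,xsuwm,yxic] add [egbsn,wcmhj,dovb] -> 8 lines: havq gkvq egbsn wcmhj dovb ycovk nfixr mdm
Hunk 2: at line 2 remove [wcmhj,dovb] add [eli,jafp] -> 8 lines: havq gkvq egbsn eli jafp ycovk nfixr mdm
Hunk 3: at line 1 remove [gkvq] add [vzhg,yme] -> 9 lines: havq vzhg yme egbsn eli jafp ycovk nfixr mdm
Hunk 4: at line 1 remove [yme,egbsn] add [zigc,wjm,pnd] -> 10 lines: havq vzhg zigc wjm pnd eli jafp ycovk nfixr mdm
Final line count: 10

Answer: 10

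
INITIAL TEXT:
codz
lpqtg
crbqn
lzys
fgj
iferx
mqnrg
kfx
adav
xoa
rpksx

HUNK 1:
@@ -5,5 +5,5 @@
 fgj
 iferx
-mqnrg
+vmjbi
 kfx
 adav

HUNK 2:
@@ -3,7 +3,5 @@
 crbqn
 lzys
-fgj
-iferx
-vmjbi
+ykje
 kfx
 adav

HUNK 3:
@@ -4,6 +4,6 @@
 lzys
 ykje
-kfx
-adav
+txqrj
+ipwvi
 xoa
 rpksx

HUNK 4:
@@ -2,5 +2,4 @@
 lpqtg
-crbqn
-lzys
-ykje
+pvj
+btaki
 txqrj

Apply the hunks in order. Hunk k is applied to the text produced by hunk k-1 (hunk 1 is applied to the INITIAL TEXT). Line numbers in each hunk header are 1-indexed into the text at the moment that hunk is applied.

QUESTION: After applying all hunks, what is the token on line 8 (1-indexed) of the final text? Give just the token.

Answer: rpksx

Derivation:
Hunk 1: at line 5 remove [mqnrg] add [vmjbi] -> 11 lines: codz lpqtg crbqn lzys fgj iferx vmjbi kfx adav xoa rpksx
Hunk 2: at line 3 remove [fgj,iferx,vmjbi] add [ykje] -> 9 lines: codz lpqtg crbqn lzys ykje kfx adav xoa rpksx
Hunk 3: at line 4 remove [kfx,adav] add [txqrj,ipwvi] -> 9 lines: codz lpqtg crbqn lzys ykje txqrj ipwvi xoa rpksx
Hunk 4: at line 2 remove [crbqn,lzys,ykje] add [pvj,btaki] -> 8 lines: codz lpqtg pvj btaki txqrj ipwvi xoa rpksx
Final line 8: rpksx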